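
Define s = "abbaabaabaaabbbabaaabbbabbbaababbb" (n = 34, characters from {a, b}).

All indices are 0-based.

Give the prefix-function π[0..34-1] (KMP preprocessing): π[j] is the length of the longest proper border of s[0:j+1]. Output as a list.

[0, 0, 0, 1, 1, 2, 1, 1, 2, 1, 1, 1, 2, 3, 0, 1, 2, 1, 1, 1, 2, 3, 0, 1, 2, 3, 0, 1, 1, 2, 1, 2, 3, 0]

π[0] = 0
j=1 s[j]='b': π[1]=0 (border '')
j=2 s[j]='b': π[2]=0 (border '')
j=3 s[j]='a': π[3]=1 (border 'a')
j=4 s[j]='a': k: 1→0; π[4]=1 (border 'a')
j=5 s[j]='b': π[5]=2 (border 'ab')
j=6 s[j]='a': k: 2→0; π[6]=1 (border 'a')
j=7 s[j]='a': k: 1→0; π[7]=1 (border 'a')
j=8 s[j]='b': π[8]=2 (border 'ab')
j=9 s[j]='a': k: 2→0; π[9]=1 (border 'a')
j=10 s[j]='a': k: 1→0; π[10]=1 (border 'a')
j=11 s[j]='a': k: 1→0; π[11]=1 (border 'a')
j=12 s[j]='b': π[12]=2 (border 'ab')
j=13 s[j]='b': π[13]=3 (border 'abb')
j=14 s[j]='b': k: 3→0; π[14]=0 (border '')
j=15 s[j]='a': π[15]=1 (border 'a')
j=16 s[j]='b': π[16]=2 (border 'ab')
j=17 s[j]='a': k: 2→0; π[17]=1 (border 'a')
j=18 s[j]='a': k: 1→0; π[18]=1 (border 'a')
j=19 s[j]='a': k: 1→0; π[19]=1 (border 'a')
j=20 s[j]='b': π[20]=2 (border 'ab')
j=21 s[j]='b': π[21]=3 (border 'abb')
j=22 s[j]='b': k: 3→0; π[22]=0 (border '')
j=23 s[j]='a': π[23]=1 (border 'a')
j=24 s[j]='b': π[24]=2 (border 'ab')
j=25 s[j]='b': π[25]=3 (border 'abb')
j=26 s[j]='b': k: 3→0; π[26]=0 (border '')
j=27 s[j]='a': π[27]=1 (border 'a')
j=28 s[j]='a': k: 1→0; π[28]=1 (border 'a')
j=29 s[j]='b': π[29]=2 (border 'ab')
j=30 s[j]='a': k: 2→0; π[30]=1 (border 'a')
j=31 s[j]='b': π[31]=2 (border 'ab')
j=32 s[j]='b': π[32]=3 (border 'abb')
j=33 s[j]='b': k: 3→0; π[33]=0 (border '')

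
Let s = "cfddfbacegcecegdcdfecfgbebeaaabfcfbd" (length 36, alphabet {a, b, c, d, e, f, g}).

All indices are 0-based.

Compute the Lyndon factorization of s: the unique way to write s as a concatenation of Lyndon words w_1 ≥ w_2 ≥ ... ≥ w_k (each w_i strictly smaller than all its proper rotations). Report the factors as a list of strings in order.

["cfddf", "b", "acegcecegdcdfecfgbebe", "aaabfcfbd"]

emit factor 1: 'cfddf' (i=0, period=5)
emit factor 2: 'b' (i=5, period=1)
emit factor 3: 'acegcecegdcdfecfgbebe' (i=6, period=21)
emit factor 4: 'aaabfcfbd' (i=27, period=9)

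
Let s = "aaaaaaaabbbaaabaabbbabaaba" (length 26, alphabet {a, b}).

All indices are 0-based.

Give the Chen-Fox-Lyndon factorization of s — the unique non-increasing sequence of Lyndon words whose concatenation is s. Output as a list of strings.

["aaaaaaaabbbaaabaabbbabaab", "a"]

emit factor 1: 'aaaaaaaabbbaaabaabbbabaab' (i=0, period=25)
emit factor 2: 'a' (i=25, period=1)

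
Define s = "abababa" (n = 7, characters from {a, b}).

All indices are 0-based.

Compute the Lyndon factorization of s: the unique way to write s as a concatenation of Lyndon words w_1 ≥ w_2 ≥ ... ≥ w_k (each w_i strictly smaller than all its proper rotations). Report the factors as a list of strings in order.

["ab", "ab", "ab", "a"]

emit factor 1: 'ab' (i=0, period=2)
emit factor 2: 'ab' (i=2, period=2)
emit factor 3: 'ab' (i=4, period=2)
emit factor 4: 'a' (i=6, period=1)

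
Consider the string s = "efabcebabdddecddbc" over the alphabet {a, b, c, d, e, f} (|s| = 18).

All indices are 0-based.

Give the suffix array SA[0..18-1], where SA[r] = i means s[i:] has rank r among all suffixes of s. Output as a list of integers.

rank→(start, suffix):
  0 → (2, 'abcebabdddecddbc')
  1 → (7, 'abdddecddbc')
  2 → (6, 'babdddecddbc')
  3 → (16, 'bc')
  4 → (3, 'bcebabdddecddbc')
  5 → (8, 'bdddecddbc')
  6 → (17, 'c')
  7 → (13, 'cddbc')
  8 → (4, 'cebabdddecddbc')
  9 → (15, 'dbc')
  10 → (14, 'ddbc')
  11 → (9, 'dddecddbc')
  12 → (10, 'ddecddbc')
  13 → (11, 'decddbc')
  14 → (5, 'ebabdddecddbc')
  15 → (12, 'ecddbc')
  16 → (0, 'efabcebabdddecddbc')
  17 → (1, 'fabcebabdddecddbc')

[2, 7, 6, 16, 3, 8, 17, 13, 4, 15, 14, 9, 10, 11, 5, 12, 0, 1]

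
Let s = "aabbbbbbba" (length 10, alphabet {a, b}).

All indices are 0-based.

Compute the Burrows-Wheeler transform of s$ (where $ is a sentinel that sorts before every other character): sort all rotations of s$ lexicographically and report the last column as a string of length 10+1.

ab$abbbbbba

rank  rotation     last
    0  $aabbbbbbba  a
    1  a$aabbbbbbb  b
    2  aabbbbbbba$  $
    3  abbbbbbba$a  a
    4  ba$aabbbbbb  b
    5  bba$aabbbbb  b
    6  bbba$aabbbb  b
    7  bbbba$aabbb  b
    8  bbbbba$aabb  b
    9  bbbbbba$aab  b
   10  bbbbbbba$aa  a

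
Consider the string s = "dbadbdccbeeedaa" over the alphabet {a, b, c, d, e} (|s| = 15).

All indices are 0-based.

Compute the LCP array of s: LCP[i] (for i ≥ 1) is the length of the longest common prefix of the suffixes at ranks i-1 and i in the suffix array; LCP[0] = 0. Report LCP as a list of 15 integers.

rank | idx | suffix
   0 |  14 | a
   1 |  13 | aa
   2 |   2 | adbdccbeeedaa
   3 |   1 | badbdccbeeedaa
   4 |   4 | bdccbeeedaa
   5 |   8 | beeedaa
   6 |   7 | cbeeedaa
   7 |   6 | ccbeeedaa
   8 |  12 | daa
   9 |   0 | dbadbdccbeeedaa
  10 |   3 | dbdccbeeedaa
  11 |   5 | dccbeeedaa
  12 |  11 | edaa
  13 |  10 | eedaa
  14 |   9 | eeedaa

SA = [14, 13, 2, 1, 4, 8, 7, 6, 12, 0, 3, 5, 11, 10, 9]
[i] adj suffixes → lcp
  [1] 14/13 → 1 ('a')
  [2] 13/2 → 1 ('a')
  [3] 2/1 → 0 ('')
  [4] 1/4 → 1 ('b')
  [5] 4/8 → 1 ('b')
  [6] 8/7 → 0 ('')
  [7] 7/6 → 1 ('c')
  [8] 6/12 → 0 ('')
  [9] 12/0 → 1 ('d')
  [10] 0/3 → 2 ('db')
  [11] 3/5 → 1 ('d')
  [12] 5/11 → 0 ('')
  [13] 11/10 → 1 ('e')
  [14] 10/9 → 2 ('ee')

[0, 1, 1, 0, 1, 1, 0, 1, 0, 1, 2, 1, 0, 1, 2]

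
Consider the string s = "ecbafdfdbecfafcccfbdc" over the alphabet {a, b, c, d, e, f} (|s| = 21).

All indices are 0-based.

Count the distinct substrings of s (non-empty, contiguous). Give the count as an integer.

211

sorted suffixes:
  #0 SA[0]=12  'afcccfbdc'
  #1 SA[1]=3  'afdfdbecfafcccfbdc'
  #2 SA[2]=2  'bafdfdbecfafcccfbdc'
  #3 SA[3]=18  'bdc'
  #4 SA[4]=8  'becfafcccfbdc'
  #5 SA[5]=20  'c'
  #6 SA[6]=1  'cbafdfdbecfafcccfbdc'
  #7 SA[7]=14  'cccfbdc'
  #8 SA[8]=15  'ccfbdc'
  #9 SA[9]=10  'cfafcccfbdc'
  #10 SA[10]=16  'cfbdc'
  #11 SA[11]=7  'dbecfafcccfbdc'
  #12 SA[12]=19  'dc'
  #13 SA[13]=5  'dfdbecfafcccfbdc'
  #14 SA[14]=0  'ecbafdfdbecfafcccfbdc'
  #15 SA[15]=9  'ecfafcccfbdc'
  #16 SA[16]=11  'fafcccfbdc'
  #17 SA[17]=17  'fbdc'
  #18 SA[18]=13  'fcccfbdc'
  #19 SA[19]=6  'fdbecfafcccfbdc'
  #20 SA[20]=4  'fdfdbecfafcccfbdc'

SA = [12, 3, 2, 18, 8, 20, 1, 14, 15, 10, 16, 7, 19, 5, 0, 9, 11, 17, 13, 6, 4]
[i] adj suffixes → lcp
  [1] 12/3 → 2 ('af')
  [2] 3/2 → 0 ('')
  [3] 2/18 → 1 ('b')
  [4] 18/8 → 1 ('b')
  [5] 8/20 → 0 ('')
  [6] 20/1 → 1 ('c')
  [7] 1/14 → 1 ('c')
  [8] 14/15 → 2 ('cc')
  [9] 15/10 → 1 ('c')
  [10] 10/16 → 2 ('cf')
  [11] 16/7 → 0 ('')
  [12] 7/19 → 1 ('d')
  [13] 19/5 → 1 ('d')
  [14] 5/0 → 0 ('')
  [15] 0/9 → 2 ('ec')
  [16] 9/11 → 0 ('')
  [17] 11/17 → 1 ('f')
  [18] 17/13 → 1 ('f')
  [19] 13/6 → 1 ('f')
  [20] 6/4 → 2 ('fd')

n(n+1)/2 = 21·22/2 = 231
Σ LCP = 0 + 2 + 0 + 1 + 1 + 0 + 1 + 1 + 2 + 1 + 2 + 0 + 1 + 1 + 0 + 2 + 0 + 1 + 1 + 1 + 2 = 20
distinct = 231 − 20 = 211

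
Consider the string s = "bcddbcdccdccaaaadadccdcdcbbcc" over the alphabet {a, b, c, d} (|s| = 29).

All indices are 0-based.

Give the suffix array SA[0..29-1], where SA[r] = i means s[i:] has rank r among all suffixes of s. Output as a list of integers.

[12, 13, 14, 15, 17, 25, 26, 4, 0, 28, 11, 24, 27, 10, 7, 19, 22, 8, 5, 20, 1, 16, 3, 23, 9, 6, 18, 21, 2]

rank | idx | suffix
   0 |  12 | aaaadadccdcdcbbcc
   1 |  13 | aaadadccdcdcbbcc
   2 |  14 | aadadccdcdcbbcc
   3 |  15 | adadccdcdcbbcc
   4 |  17 | adccdcdcbbcc
   5 |  25 | bbcc
   6 |  26 | bcc
   7 |   4 | bcdccdccaaaadadccdcdcbbcc
   8 |   0 | bcddbcdccdccaaaadadccdcdcbbcc
   9 |  28 | c
  10 |  11 | caaaadadccdcdcbbcc
  11 |  24 | cbbcc
  12 |  27 | cc
  13 |  10 | ccaaaadadccdcdcbbcc
  14 |   7 | ccdccaaaadadccdcdcbbcc
  15 |  19 | ccdcdcbbcc
  16 |  22 | cdcbbcc
  17 |   8 | cdccaaaadadccdcdcbbcc
  18 |   5 | cdccdccaaaadadccdcdcbbcc
  19 |  20 | cdcdcbbcc
  20 |   1 | cddbcdccdccaaaadadccdcdcbbcc
  21 |  16 | dadccdcdcbbcc
  22 |   3 | dbcdccdccaaaadadccdcdcbbcc
  23 |  23 | dcbbcc
  24 |   9 | dccaaaadadccdcdcbbcc
  25 |   6 | dccdccaaaadadccdcdcbbcc
  26 |  18 | dccdcdcbbcc
  27 |  21 | dcdcbbcc
  28 |   2 | ddbcdccdccaaaadadccdcdcbbcc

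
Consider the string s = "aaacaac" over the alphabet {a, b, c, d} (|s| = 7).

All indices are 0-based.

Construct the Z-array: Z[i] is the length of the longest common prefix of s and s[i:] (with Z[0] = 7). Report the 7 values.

Z[0]=7
i=1: fresh scan; Z[1]=2 scan→box=[1,3)
i=2: min(r-i=1, Z[1]=2)=1; Z[2]=1
i=3: fresh scan; Z[3]=0
i=4: fresh scan; Z[4]=2 scan→box=[4,6)
i=5: min(r-i=1, Z[1]=2)=1; Z[5]=1
i=6: fresh scan; Z[6]=0

[7, 2, 1, 0, 2, 1, 0]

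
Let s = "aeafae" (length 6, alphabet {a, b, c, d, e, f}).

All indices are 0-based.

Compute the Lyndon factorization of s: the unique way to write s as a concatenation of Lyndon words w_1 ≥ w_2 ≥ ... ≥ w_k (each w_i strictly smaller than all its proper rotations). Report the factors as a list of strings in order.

emit factor 1: 'aeaf' (i=0, period=4)
emit factor 2: 'ae' (i=4, period=2)

["aeaf", "ae"]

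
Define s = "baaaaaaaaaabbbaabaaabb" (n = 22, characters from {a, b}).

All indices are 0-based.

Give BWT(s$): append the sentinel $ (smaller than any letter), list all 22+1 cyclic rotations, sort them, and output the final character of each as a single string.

bbaaaaaababaaaaab$ababa

rank  rotation                 last
    0  $baaaaaaaaaabbbaabaaabb  b
    1  aaaaaaaaaabbbaabaaabb$b  b
    2  aaaaaaaaabbbaabaaabb$ba  a
    3  aaaaaaaabbbaabaaabb$baa  a
    4  aaaaaaabbbaabaaabb$baaa  a
    5  aaaaaabbbaabaaabb$baaaa  a
    6  aaaaabbbaabaaabb$baaaaa  a
    7  aaaabbbaabaaabb$baaaaaa  a
    8  aaabb$baaaaaaaaaabbbaab  b
    9  aaabbbaabaaabb$baaaaaaa  a
   10  aabaaabb$baaaaaaaaaabbb  b
   11  aabb$baaaaaaaaaabbbaaba  a
   12  aabbbaabaaabb$baaaaaaaa  a
   13  abaaabb$baaaaaaaaaabbba  a
   14  abb$baaaaaaaaaabbbaabaa  a
   15  abbbaabaaabb$baaaaaaaaa  a
   16  b$baaaaaaaaaabbbaabaaab  b
   17  baaaaaaaaaabbbaabaaabb$  $
   18  baaabb$baaaaaaaaaabbbaa  a
   19  baabaaabb$baaaaaaaaaabb  b
   20  bb$baaaaaaaaaabbbaabaaa  a
   21  bbaabaaabb$baaaaaaaaaab  b
   22  bbbaabaaabb$baaaaaaaaaa  a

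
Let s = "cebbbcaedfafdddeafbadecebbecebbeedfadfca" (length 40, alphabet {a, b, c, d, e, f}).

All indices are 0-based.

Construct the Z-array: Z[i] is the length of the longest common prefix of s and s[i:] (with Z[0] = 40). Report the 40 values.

[40, 0, 0, 0, 0, 1, 0, 0, 0, 0, 0, 0, 0, 0, 0, 0, 0, 0, 0, 0, 0, 0, 4, 0, 0, 0, 0, 4, 0, 0, 0, 0, 0, 0, 0, 0, 0, 0, 1, 0]

Z[0]=40
i=1: fresh scan; Z[1]=0
i=2: fresh scan; Z[2]=0
i=3: fresh scan; Z[3]=0
i=4: fresh scan; Z[4]=0
i=5: fresh scan; Z[5]=1 grow→box=[5,6)
i=6: fresh scan; Z[6]=0
i=7: fresh scan; Z[7]=0
i=8: fresh scan; Z[8]=0
i=9: fresh scan; Z[9]=0
i=10: fresh scan; Z[10]=0
i=11: fresh scan; Z[11]=0
i=12: fresh scan; Z[12]=0
i=13: fresh scan; Z[13]=0
i=14: fresh scan; Z[14]=0
i=15: fresh scan; Z[15]=0
i=16: fresh scan; Z[16]=0
i=17: fresh scan; Z[17]=0
i=18: fresh scan; Z[18]=0
i=19: fresh scan; Z[19]=0
i=20: fresh scan; Z[20]=0
i=21: fresh scan; Z[21]=0
i=22: fresh scan; Z[22]=4 grow→box=[22,26)
i=23: min(r-i=3, Z[1]=0)=0; Z[23]=0
i=24: min(r-i=2, Z[2]=0)=0; Z[24]=0
i=25: min(r-i=1, Z[3]=0)=0; Z[25]=0
i=26: fresh scan; Z[26]=0
i=27: fresh scan; Z[27]=4 grow→box=[27,31)
i=28: min(r-i=3, Z[1]=0)=0; Z[28]=0
i=29: min(r-i=2, Z[2]=0)=0; Z[29]=0
i=30: min(r-i=1, Z[3]=0)=0; Z[30]=0
i=31: fresh scan; Z[31]=0
i=32: fresh scan; Z[32]=0
i=33: fresh scan; Z[33]=0
i=34: fresh scan; Z[34]=0
i=35: fresh scan; Z[35]=0
i=36: fresh scan; Z[36]=0
i=37: fresh scan; Z[37]=0
i=38: fresh scan; Z[38]=1 grow→box=[38,39)
i=39: fresh scan; Z[39]=0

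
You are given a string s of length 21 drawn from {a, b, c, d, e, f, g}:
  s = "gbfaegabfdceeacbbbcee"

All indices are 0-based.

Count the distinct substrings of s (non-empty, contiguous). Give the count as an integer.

212

sorted suffixes:
  #0 SA[0]=6  'abfdceeacbbbcee'
  #1 SA[1]=13  'acbbbcee'
  #2 SA[2]=3  'aegabfdceeacbbbcee'
  #3 SA[3]=15  'bbbcee'
  #4 SA[4]=16  'bbcee'
  #5 SA[5]=17  'bcee'
  #6 SA[6]=1  'bfaegabfdceeacbbbcee'
  #7 SA[7]=7  'bfdceeacbbbcee'
  #8 SA[8]=14  'cbbbcee'
  #9 SA[9]=18  'cee'
  #10 SA[10]=10  'ceeacbbbcee'
  #11 SA[11]=9  'dceeacbbbcee'
  #12 SA[12]=20  'e'
  #13 SA[13]=12  'eacbbbcee'
  #14 SA[14]=19  'ee'
  #15 SA[15]=11  'eeacbbbcee'
  #16 SA[16]=4  'egabfdceeacbbbcee'
  #17 SA[17]=2  'faegabfdceeacbbbcee'
  #18 SA[18]=8  'fdceeacbbbcee'
  #19 SA[19]=5  'gabfdceeacbbbcee'
  #20 SA[20]=0  'gbfaegabfdceeacbbbcee'

SA = [6, 13, 3, 15, 16, 17, 1, 7, 14, 18, 10, 9, 20, 12, 19, 11, 4, 2, 8, 5, 0]
rank  pair      lcp
   1  s[6:],s[13:]  1  'a'
   2  s[13:],s[3:]  1  'a'
   3  s[3:],s[15:]  0  ''
   4  s[15:],s[16:]  2  'bb'
   5  s[16:],s[17:]  1  'b'
   6  s[17:],s[1:]  1  'b'
   7  s[1:],s[7:]  2  'bf'
   8  s[7:],s[14:]  0  ''
   9  s[14:],s[18:]  1  'c'
  10  s[18:],s[10:]  3  'cee'
  11  s[10:],s[9:]  0  ''
  12  s[9:],s[20:]  0  ''
  13  s[20:],s[12:]  1  'e'
  14  s[12:],s[19:]  1  'e'
  15  s[19:],s[11:]  2  'ee'
  16  s[11:],s[4:]  1  'e'
  17  s[4:],s[2:]  0  ''
  18  s[2:],s[8:]  1  'f'
  19  s[8:],s[5:]  0  ''
  20  s[5:],s[0:]  1  'g'

n(n+1)/2 = 21·22/2 = 231
Σ LCP = 0 + 1 + 1 + 0 + 2 + 1 + 1 + 2 + 0 + 1 + 3 + 0 + 0 + 1 + 1 + 2 + 1 + 0 + 1 + 0 + 1 = 19
distinct = 231 − 19 = 212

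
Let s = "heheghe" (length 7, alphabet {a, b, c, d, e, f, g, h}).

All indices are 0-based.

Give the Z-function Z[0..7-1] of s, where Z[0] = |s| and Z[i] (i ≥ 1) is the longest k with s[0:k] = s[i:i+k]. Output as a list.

Z[0]=7
i=1: outside box; Z[1]=0
i=2: outside box; Z[2]=2 scan→box=[2,4)
i=3: min(r-i=1, Z[1]=0)=0; Z[3]=0
i=4: outside box; Z[4]=0
i=5: outside box; Z[5]=2 scan→box=[5,7)
i=6: min(r-i=1, Z[1]=0)=0; Z[6]=0

[7, 0, 2, 0, 0, 2, 0]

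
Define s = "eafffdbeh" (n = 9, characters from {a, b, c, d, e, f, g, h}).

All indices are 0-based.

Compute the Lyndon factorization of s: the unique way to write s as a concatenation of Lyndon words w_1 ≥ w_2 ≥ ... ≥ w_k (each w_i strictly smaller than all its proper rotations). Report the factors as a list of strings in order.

emit factor 1: 'e' (i=0, period=1)
emit factor 2: 'afffdbeh' (i=1, period=8)

["e", "afffdbeh"]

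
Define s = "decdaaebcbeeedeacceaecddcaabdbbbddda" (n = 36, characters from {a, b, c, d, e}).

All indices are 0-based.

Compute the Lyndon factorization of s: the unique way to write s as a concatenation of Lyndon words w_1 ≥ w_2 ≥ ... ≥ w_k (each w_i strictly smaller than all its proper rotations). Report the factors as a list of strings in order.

["de", "cd", "aaebcbeeedeacceaecddc", "aabdbbbddd", "a"]

emit factor 1: 'de' (i=0, period=2)
emit factor 2: 'cd' (i=2, period=2)
emit factor 3: 'aaebcbeeedeacceaecddc' (i=4, period=21)
emit factor 4: 'aabdbbbddd' (i=25, period=10)
emit factor 5: 'a' (i=35, period=1)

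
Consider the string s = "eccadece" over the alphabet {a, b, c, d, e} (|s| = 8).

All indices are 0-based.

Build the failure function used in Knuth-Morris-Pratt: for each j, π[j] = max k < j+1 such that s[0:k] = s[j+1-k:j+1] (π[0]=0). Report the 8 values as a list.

π[0] = 0
j=1 s[j]='c': π[1]=0 (border '')
j=2 s[j]='c': π[2]=0 (border '')
j=3 s[j]='a': π[3]=0 (border '')
j=4 s[j]='d': π[4]=0 (border '')
j=5 s[j]='e': π[5]=1 (border 'e')
j=6 s[j]='c': π[6]=2 (border 'ec')
j=7 s[j]='e': k: 2→0; π[7]=1 (border 'e')

[0, 0, 0, 0, 0, 1, 2, 1]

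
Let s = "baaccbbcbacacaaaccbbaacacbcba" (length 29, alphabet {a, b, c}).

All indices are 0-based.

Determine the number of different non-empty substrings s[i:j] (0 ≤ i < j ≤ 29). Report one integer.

rank | idx | suffix
   0 |  28 | a
   1 |  13 | aaaccbbaacacbcba
   2 |  20 | aacacbcba
   3 |  14 | aaccbbaacacbcba
   4 |   1 | aaccbbcbacacaaaccbbaacacbcba
   5 |  11 | acaaaccbbaacacbcba
   6 |   9 | acacaaaccbbaacacbcba
   7 |  21 | acacbcba
   8 |  23 | acbcba
   9 |  15 | accbbaacacbcba
  10 |   2 | accbbcbacacaaaccbbaacacbcba
  11 |  27 | ba
  12 |  19 | baacacbcba
  13 |   0 | baaccbbcbacacaaaccbbaacacbcba
  14 |   8 | bacacaaaccbbaacacbcba
  15 |  18 | bbaacacbcba
  16 |   5 | bbcbacacaaaccbbaacacbcba
  17 |  25 | bcba
  18 |   6 | bcbacacaaaccbbaacacbcba
  19 |  12 | caaaccbbaacacbcba
  20 |  10 | cacaaaccbbaacacbcba
  21 |  22 | cacbcba
  22 |  26 | cba
  23 |   7 | cbacacaaaccbbaacacbcba
  24 |  17 | cbbaacacbcba
  25 |   4 | cbbcbacacaaaccbbaacacbcba
  26 |  24 | cbcba
  27 |  16 | ccbbaacacbcba
  28 |   3 | ccbbcbacacaaaccbbaacacbcba

SA = [28, 13, 20, 14, 1, 11, 9, 21, 23, 15, 2, 27, 19, 0, 8, 18, 5, 25, 6, 12, 10, 22, 26, 7, 17, 4, 24, 16, 3]
i: (SA[i-1],SA[i]) lcp shared
  1: (28,13) 1 'a'
  2: (13,20) 2 'aa'
  3: (20,14) 3 'aac'
  4: (14,1) 6 'aaccbb'
  5: (1,11) 1 'a'
  6: (11,9) 3 'aca'
  7: (9,21) 4 'acac'
  8: (21,23) 2 'ac'
  9: (23,15) 2 'ac'
  10: (15,2) 5 'accbb'
  11: (2,27) 0 ''
  12: (27,19) 2 'ba'
  13: (19,0) 4 'baac'
  14: (0,8) 2 'ba'
  15: (8,18) 1 'b'
  16: (18,5) 2 'bb'
  17: (5,25) 1 'b'
  18: (25,6) 4 'bcba'
  19: (6,12) 0 ''
  20: (12,10) 2 'ca'
  21: (10,22) 3 'cac'
  22: (22,26) 1 'c'
  23: (26,7) 3 'cba'
  24: (7,17) 2 'cb'
  25: (17,4) 3 'cbb'
  26: (4,24) 2 'cb'
  27: (24,16) 1 'c'
  28: (16,3) 4 'ccbb'

n(n+1)/2 = 29·30/2 = 435
Σ LCP = 0 + 1 + 2 + 3 + 6 + 1 + 3 + 4 + 2 + 2 + 5 + 0 + 2 + 4 + 2 + 1 + 2 + 1 + 4 + 0 + 2 + 3 + 1 + 3 + 2 + 3 + 2 + 1 + 4 = 66
distinct = 435 − 66 = 369

369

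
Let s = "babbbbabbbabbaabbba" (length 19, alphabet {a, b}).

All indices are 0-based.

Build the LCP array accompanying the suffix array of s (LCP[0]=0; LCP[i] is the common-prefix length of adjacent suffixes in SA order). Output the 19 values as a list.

[0, 1, 1, 3, 5, 4, 0, 2, 2, 4, 5, 1, 3, 3, 5, 2, 4, 6, 3]

sorted suffixes:
  #0 SA[0]=18  'a'
  #1 SA[1]=13  'aabbba'
  #2 SA[2]=10  'abbaabbba'
  #3 SA[3]=14  'abbba'
  #4 SA[4]=6  'abbbabbaabbba'
  #5 SA[5]=1  'abbbbabbbabbaabbba'
  #6 SA[6]=17  'ba'
  #7 SA[7]=12  'baabbba'
  #8 SA[8]=9  'babbaabbba'
  #9 SA[9]=5  'babbbabbaabbba'
  #10 SA[10]=0  'babbbbabbbabbaabbba'
  #11 SA[11]=16  'bba'
  #12 SA[12]=11  'bbaabbba'
  #13 SA[13]=8  'bbabbaabbba'
  #14 SA[14]=4  'bbabbbabbaabbba'
  #15 SA[15]=15  'bbba'
  #16 SA[16]=7  'bbbabbaabbba'
  #17 SA[17]=3  'bbbabbbabbaabbba'
  #18 SA[18]=2  'bbbbabbbabbaabbba'

SA = [18, 13, 10, 14, 6, 1, 17, 12, 9, 5, 0, 16, 11, 8, 4, 15, 7, 3, 2]
[i] adj suffixes → lcp
  [1] 18/13 → 1 ('a')
  [2] 13/10 → 1 ('a')
  [3] 10/14 → 3 ('abb')
  [4] 14/6 → 5 ('abbba')
  [5] 6/1 → 4 ('abbb')
  [6] 1/17 → 0 ('')
  [7] 17/12 → 2 ('ba')
  [8] 12/9 → 2 ('ba')
  [9] 9/5 → 4 ('babb')
  [10] 5/0 → 5 ('babbb')
  [11] 0/16 → 1 ('b')
  [12] 16/11 → 3 ('bba')
  [13] 11/8 → 3 ('bba')
  [14] 8/4 → 5 ('bbabb')
  [15] 4/15 → 2 ('bb')
  [16] 15/7 → 4 ('bbba')
  [17] 7/3 → 6 ('bbbabb')
  [18] 3/2 → 3 ('bbb')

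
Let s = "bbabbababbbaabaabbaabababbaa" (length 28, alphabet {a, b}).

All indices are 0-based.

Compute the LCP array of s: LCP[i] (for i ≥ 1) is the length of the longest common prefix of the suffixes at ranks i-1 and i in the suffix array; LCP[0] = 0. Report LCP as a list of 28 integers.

rank→(start, suffix):
  0 → (27, 'a')
  1 → (26, 'aa')
  2 → (11, 'aabaabbaabababbaa')
  3 → (18, 'aabababbaa')
  4 → (14, 'aabbaabababbaa')
  5 → (12, 'abaabbaabababbaa')
  6 → (19, 'abababbaa')
  7 → (21, 'ababbaa')
  8 → (5, 'ababbbaabaabbaabababbaa')
  9 → (23, 'abbaa')
  10 → (15, 'abbaabababbaa')
  11 → (2, 'abbababbbaabaabbaabababbaa')
  12 → (7, 'abbbaabaabbaabababbaa')
  13 → (25, 'baa')
  14 → (10, 'baabaabbaabababbaa')
  15 → (17, 'baabababbaa')
  16 → (13, 'baabbaabababbaa')
  17 → (20, 'bababbaa')
  18 → (4, 'bababbbaabaabbaabababbaa')
  19 → (22, 'babbaa')
  20 → (1, 'babbababbbaabaabbaabababbaa')
  21 → (6, 'babbbaabaabbaabababbaa')
  22 → (24, 'bbaa')
  23 → (9, 'bbaabaabbaabababbaa')
  24 → (16, 'bbaabababbaa')
  25 → (3, 'bbababbbaabaabbaabababbaa')
  26 → (0, 'bbabbababbbaabaabbaabababbaa')
  27 → (8, 'bbbaabaabbaabababbaa')

SA = [27, 26, 11, 18, 14, 12, 19, 21, 5, 23, 15, 2, 7, 25, 10, 17, 13, 20, 4, 22, 1, 6, 24, 9, 16, 3, 0, 8]
rank  pair      lcp
   1  s[27:],s[26:]  1  'a'
   2  s[26:],s[11:]  2  'aa'
   3  s[11:],s[18:]  4  'aaba'
   4  s[18:],s[14:]  3  'aab'
   5  s[14:],s[12:]  1  'a'
   6  s[12:],s[19:]  3  'aba'
   7  s[19:],s[21:]  4  'abab'
   8  s[21:],s[5:]  5  'ababb'
   9  s[5:],s[23:]  2  'ab'
  10  s[23:],s[15:]  5  'abbaa'
  11  s[15:],s[2:]  4  'abba'
  12  s[2:],s[7:]  3  'abb'
  13  s[7:],s[25:]  0  ''
  14  s[25:],s[10:]  3  'baa'
  15  s[10:],s[17:]  5  'baaba'
  16  s[17:],s[13:]  4  'baab'
  17  s[13:],s[20:]  2  'ba'
  18  s[20:],s[4:]  6  'bababb'
  19  s[4:],s[22:]  3  'bab'
  20  s[22:],s[1:]  5  'babba'
  21  s[1:],s[6:]  4  'babb'
  22  s[6:],s[24:]  1  'b'
  23  s[24:],s[9:]  4  'bbaa'
  24  s[9:],s[16:]  6  'bbaaba'
  25  s[16:],s[3:]  3  'bba'
  26  s[3:],s[0:]  4  'bbab'
  27  s[0:],s[8:]  2  'bb'

[0, 1, 2, 4, 3, 1, 3, 4, 5, 2, 5, 4, 3, 0, 3, 5, 4, 2, 6, 3, 5, 4, 1, 4, 6, 3, 4, 2]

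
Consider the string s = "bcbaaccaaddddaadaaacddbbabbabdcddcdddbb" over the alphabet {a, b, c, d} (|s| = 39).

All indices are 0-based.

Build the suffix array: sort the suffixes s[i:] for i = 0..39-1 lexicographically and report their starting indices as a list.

[16, 3, 17, 13, 7, 24, 27, 4, 18, 14, 8, 38, 2, 23, 26, 37, 22, 25, 0, 28, 6, 1, 5, 19, 30, 33, 15, 12, 36, 21, 29, 32, 11, 35, 20, 31, 10, 34, 9]

sorted suffixes:
  #0 SA[0]=16  'aaacddbbabbabdcddcdddbb'
  #1 SA[1]=3  'aaccaaddddaadaaacddbbabbabdcddcdddbb'
  #2 SA[2]=17  'aacddbbabbabdcddcdddbb'
  #3 SA[3]=13  'aadaaacddbbabbabdcddcdddbb'
  #4 SA[4]=7  'aaddddaadaaacddbbabbabdcddcdddbb'
  #5 SA[5]=24  'abbabdcddcdddbb'
  #6 SA[6]=27  'abdcddcdddbb'
  #7 SA[7]=4  'accaaddddaadaaacddbbabbabdcddcdddbb'
  #8 SA[8]=18  'acddbbabbabdcddcdddbb'
  #9 SA[9]=14  'adaaacddbbabbabdcddcdddbb'
  #10 SA[10]=8  'addddaadaaacddbbabbabdcddcdddbb'
  #11 SA[11]=38  'b'
  #12 SA[12]=2  'baaccaaddddaadaaacddbbabbabdcddcdddbb'
  #13 SA[13]=23  'babbabdcddcdddbb'
  #14 SA[14]=26  'babdcddcdddbb'
  #15 SA[15]=37  'bb'
  #16 SA[16]=22  'bbabbabdcddcdddbb'
  #17 SA[17]=25  'bbabdcddcdddbb'
  #18 SA[18]=0  'bcbaaccaaddddaadaaacddbbabbabdcddcdddbb'
  #19 SA[19]=28  'bdcddcdddbb'
  #20 SA[20]=6  'caaddddaadaaacddbbabbabdcddcdddbb'
  #21 SA[21]=1  'cbaaccaaddddaadaaacddbbabbabdcddcdddbb'
  #22 SA[22]=5  'ccaaddddaadaaacddbbabbabdcddcdddbb'
  #23 SA[23]=19  'cddbbabbabdcddcdddbb'
  #24 SA[24]=30  'cddcdddbb'
  #25 SA[25]=33  'cdddbb'
  #26 SA[26]=15  'daaacddbbabbabdcddcdddbb'
  #27 SA[27]=12  'daadaaacddbbabbabdcddcdddbb'
  #28 SA[28]=36  'dbb'
  #29 SA[29]=21  'dbbabbabdcddcdddbb'
  #30 SA[30]=29  'dcddcdddbb'
  #31 SA[31]=32  'dcdddbb'
  #32 SA[32]=11  'ddaadaaacddbbabbabdcddcdddbb'
  #33 SA[33]=35  'ddbb'
  #34 SA[34]=20  'ddbbabbabdcddcdddbb'
  #35 SA[35]=31  'ddcdddbb'
  #36 SA[36]=10  'dddaadaaacddbbabbabdcddcdddbb'
  #37 SA[37]=34  'dddbb'
  #38 SA[38]=9  'ddddaadaaacddbbabbabdcddcdddbb'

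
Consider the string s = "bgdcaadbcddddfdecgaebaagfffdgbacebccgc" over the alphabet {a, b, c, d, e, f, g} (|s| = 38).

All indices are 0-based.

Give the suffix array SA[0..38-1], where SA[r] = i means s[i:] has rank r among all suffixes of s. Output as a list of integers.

[4, 21, 30, 5, 18, 22, 20, 29, 33, 7, 0, 37, 3, 34, 8, 31, 16, 35, 6, 2, 9, 10, 11, 14, 12, 27, 19, 32, 15, 13, 26, 25, 24, 17, 28, 36, 1, 23]

rank→(start, suffix):
  0 → (4, 'aadbcddddfdecgaebaagfffdgbacebccgc')
  1 → (21, 'aagfffdgbacebccgc')
  2 → (30, 'acebccgc')
  3 → (5, 'adbcddddfdecgaebaagfffdgbacebccgc')
  4 → (18, 'aebaagfffdgbacebccgc')
  5 → (22, 'agfffdgbacebccgc')
  6 → (20, 'baagfffdgbacebccgc')
  7 → (29, 'bacebccgc')
  8 → (33, 'bccgc')
  9 → (7, 'bcddddfdecgaebaagfffdgbacebccgc')
  10 → (0, 'bgdcaadbcddddfdecgaebaagfffdgbacebccgc')
  11 → (37, 'c')
  12 → (3, 'caadbcddddfdecgaebaagfffdgbacebccgc')
  13 → (34, 'ccgc')
  14 → (8, 'cddddfdecgaebaagfffdgbacebccgc')
  15 → (31, 'cebccgc')
  16 → (16, 'cgaebaagfffdgbacebccgc')
  17 → (35, 'cgc')
  18 → (6, 'dbcddddfdecgaebaagfffdgbacebccgc')
  19 → (2, 'dcaadbcddddfdecgaebaagfffdgbacebccgc')
  20 → (9, 'ddddfdecgaebaagfffdgbacebccgc')
  21 → (10, 'dddfdecgaebaagfffdgbacebccgc')
  22 → (11, 'ddfdecgaebaagfffdgbacebccgc')
  23 → (14, 'decgaebaagfffdgbacebccgc')
  24 → (12, 'dfdecgaebaagfffdgbacebccgc')
  25 → (27, 'dgbacebccgc')
  26 → (19, 'ebaagfffdgbacebccgc')
  27 → (32, 'ebccgc')
  28 → (15, 'ecgaebaagfffdgbacebccgc')
  29 → (13, 'fdecgaebaagfffdgbacebccgc')
  30 → (26, 'fdgbacebccgc')
  31 → (25, 'ffdgbacebccgc')
  32 → (24, 'fffdgbacebccgc')
  33 → (17, 'gaebaagfffdgbacebccgc')
  34 → (28, 'gbacebccgc')
  35 → (36, 'gc')
  36 → (1, 'gdcaadbcddddfdecgaebaagfffdgbacebccgc')
  37 → (23, 'gfffdgbacebccgc')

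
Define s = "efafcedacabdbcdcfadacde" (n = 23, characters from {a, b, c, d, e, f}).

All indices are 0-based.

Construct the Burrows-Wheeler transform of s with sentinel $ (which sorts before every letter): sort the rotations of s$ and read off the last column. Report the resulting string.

ecddffdaabafdeabccdc$cea

rank  rotation                  last
    0  $efafcedacabdbcdcfadacde  e
    1  abdbcdcfadacde$efafcedac  c
    2  acabdbcdcfadacde$efafced  d
    3  acde$efafcedacabdbcdcfad  d
    4  adacde$efafcedacabdbcdcf  f
    5  afcedacabdbcdcfadacde$ef  f
    6  bcdcfadacde$efafcedacabd  d
    7  bdbcdcfadacde$efafcedaca  a
    8  cabdbcdcfadacde$efafceda  a
    9  cdcfadacde$efafcedacabdb  b
   10  cde$efafcedacabdbcdcfada  a
   11  cedacabdbcdcfadacde$efaf  f
   12  cfadacde$efafcedacabdbcd  d
   13  dacabdbcdcfadacde$efafce  e
   14  dacde$efafcedacabdbcdcfa  a
   15  dbcdcfadacde$efafcedacab  b
   16  dcfadacde$efafcedacabdbc  c
   17  de$efafcedacabdbcdcfadac  c
   18  e$efafcedacabdbcdcfadacd  d
   19  edacabdbcdcfadacde$efafc  c
   20  efafcedacabdbcdcfadacde$  $
   21  fadacde$efafcedacabdbcdc  c
   22  fafcedacabdbcdcfadacde$e  e
   23  fcedacabdbcdcfadacde$efa  a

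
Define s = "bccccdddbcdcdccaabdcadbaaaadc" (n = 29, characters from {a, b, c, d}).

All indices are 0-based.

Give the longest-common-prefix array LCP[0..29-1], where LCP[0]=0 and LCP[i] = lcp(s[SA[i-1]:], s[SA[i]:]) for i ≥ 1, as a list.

[0, 3, 2, 2, 1, 1, 2, 0, 1, 2, 1, 0, 1, 2, 1, 2, 3, 2, 1, 3, 2, 0, 2, 1, 2, 2, 2, 1, 2]

sorted suffixes:
  #0 SA[0]=23  'aaaadc'
  #1 SA[1]=24  'aaadc'
  #2 SA[2]=15  'aabdcadbaaaadc'
  #3 SA[3]=25  'aadc'
  #4 SA[4]=16  'abdcadbaaaadc'
  #5 SA[5]=20  'adbaaaadc'
  #6 SA[6]=26  'adc'
  #7 SA[7]=22  'baaaadc'
  #8 SA[8]=0  'bccccdddbcdcdccaabdcadbaaaadc'
  #9 SA[9]=8  'bcdcdccaabdcadbaaaadc'
  #10 SA[10]=17  'bdcadbaaaadc'
  #11 SA[11]=28  'c'
  #12 SA[12]=14  'caabdcadbaaaadc'
  #13 SA[13]=19  'cadbaaaadc'
  #14 SA[14]=13  'ccaabdcadbaaaadc'
  #15 SA[15]=1  'ccccdddbcdcdccaabdcadbaaaadc'
  #16 SA[16]=2  'cccdddbcdcdccaabdcadbaaaadc'
  #17 SA[17]=3  'ccdddbcdcdccaabdcadbaaaadc'
  #18 SA[18]=11  'cdccaabdcadbaaaadc'
  #19 SA[19]=9  'cdcdccaabdcadbaaaadc'
  #20 SA[20]=4  'cdddbcdcdccaabdcadbaaaadc'
  #21 SA[21]=21  'dbaaaadc'
  #22 SA[22]=7  'dbcdcdccaabdcadbaaaadc'
  #23 SA[23]=27  'dc'
  #24 SA[24]=18  'dcadbaaaadc'
  #25 SA[25]=12  'dccaabdcadbaaaadc'
  #26 SA[26]=10  'dcdccaabdcadbaaaadc'
  #27 SA[27]=6  'ddbcdcdccaabdcadbaaaadc'
  #28 SA[28]=5  'dddbcdcdccaabdcadbaaaadc'

SA = [23, 24, 15, 25, 16, 20, 26, 22, 0, 8, 17, 28, 14, 19, 13, 1, 2, 3, 11, 9, 4, 21, 7, 27, 18, 12, 10, 6, 5]
rank  pair      lcp
   1  s[23:],s[24:]  3  'aaa'
   2  s[24:],s[15:]  2  'aa'
   3  s[15:],s[25:]  2  'aa'
   4  s[25:],s[16:]  1  'a'
   5  s[16:],s[20:]  1  'a'
   6  s[20:],s[26:]  2  'ad'
   7  s[26:],s[22:]  0  ''
   8  s[22:],s[0:]  1  'b'
   9  s[0:],s[8:]  2  'bc'
  10  s[8:],s[17:]  1  'b'
  11  s[17:],s[28:]  0  ''
  12  s[28:],s[14:]  1  'c'
  13  s[14:],s[19:]  2  'ca'
  14  s[19:],s[13:]  1  'c'
  15  s[13:],s[1:]  2  'cc'
  16  s[1:],s[2:]  3  'ccc'
  17  s[2:],s[3:]  2  'cc'
  18  s[3:],s[11:]  1  'c'
  19  s[11:],s[9:]  3  'cdc'
  20  s[9:],s[4:]  2  'cd'
  21  s[4:],s[21:]  0  ''
  22  s[21:],s[7:]  2  'db'
  23  s[7:],s[27:]  1  'd'
  24  s[27:],s[18:]  2  'dc'
  25  s[18:],s[12:]  2  'dc'
  26  s[12:],s[10:]  2  'dc'
  27  s[10:],s[6:]  1  'd'
  28  s[6:],s[5:]  2  'dd'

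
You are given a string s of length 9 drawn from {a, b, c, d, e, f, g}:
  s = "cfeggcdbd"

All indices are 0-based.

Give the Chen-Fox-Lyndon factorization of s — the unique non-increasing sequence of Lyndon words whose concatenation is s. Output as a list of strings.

["cfegg", "cd", "bd"]

emit factor 1: 'cfegg' (i=0, period=5)
emit factor 2: 'cd' (i=5, period=2)
emit factor 3: 'bd' (i=7, period=2)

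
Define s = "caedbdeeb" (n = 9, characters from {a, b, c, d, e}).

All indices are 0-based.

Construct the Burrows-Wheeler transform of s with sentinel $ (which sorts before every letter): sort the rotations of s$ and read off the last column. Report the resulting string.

rank  rotation    last
    0  $caedbdeeb  b
    1  aedbdeeb$c  c
    2  b$caedbdee  e
    3  bdeeb$caed  d
    4  caedbdeeb$  $
    5  dbdeeb$cae  e
    6  deeb$caedb  b
    7  eb$caedbde  e
    8  edbdeeb$ca  a
    9  eeb$caedbd  d

bced$ebead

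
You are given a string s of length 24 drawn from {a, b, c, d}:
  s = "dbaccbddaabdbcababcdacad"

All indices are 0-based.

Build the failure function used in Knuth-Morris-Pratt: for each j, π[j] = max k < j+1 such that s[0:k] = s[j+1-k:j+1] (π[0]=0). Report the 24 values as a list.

[0, 0, 0, 0, 0, 0, 1, 1, 0, 0, 0, 1, 2, 0, 0, 0, 0, 0, 0, 1, 0, 0, 0, 1]

π[0] = 0
j=1 s[j]='b': π[1]=0 (border '')
j=2 s[j]='a': π[2]=0 (border '')
j=3 s[j]='c': π[3]=0 (border '')
j=4 s[j]='c': π[4]=0 (border '')
j=5 s[j]='b': π[5]=0 (border '')
j=6 s[j]='d': π[6]=1 (border 'd')
j=7 s[j]='d': k: 1→0; π[7]=1 (border 'd')
j=8 s[j]='a': k: 1→0; π[8]=0 (border '')
j=9 s[j]='a': π[9]=0 (border '')
j=10 s[j]='b': π[10]=0 (border '')
j=11 s[j]='d': π[11]=1 (border 'd')
j=12 s[j]='b': π[12]=2 (border 'db')
j=13 s[j]='c': k: 2→0; π[13]=0 (border '')
j=14 s[j]='a': π[14]=0 (border '')
j=15 s[j]='b': π[15]=0 (border '')
j=16 s[j]='a': π[16]=0 (border '')
j=17 s[j]='b': π[17]=0 (border '')
j=18 s[j]='c': π[18]=0 (border '')
j=19 s[j]='d': π[19]=1 (border 'd')
j=20 s[j]='a': k: 1→0; π[20]=0 (border '')
j=21 s[j]='c': π[21]=0 (border '')
j=22 s[j]='a': π[22]=0 (border '')
j=23 s[j]='d': π[23]=1 (border 'd')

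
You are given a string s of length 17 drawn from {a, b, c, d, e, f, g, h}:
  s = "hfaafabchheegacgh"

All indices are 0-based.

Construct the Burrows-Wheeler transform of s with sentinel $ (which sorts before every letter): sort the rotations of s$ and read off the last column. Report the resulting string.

rank  rotation            last
    0  $hfaafabchheegacgh  h
    1  aafabchheegacgh$hf  f
    2  abchheegacgh$hfaaf  f
    3  acgh$hfaafabchheeg  g
    4  afabchheegacgh$hfa  a
    5  bchheegacgh$hfaafa  a
    6  cgh$hfaafabchheega  a
    7  chheegacgh$hfaafab  b
    8  eegacgh$hfaafabchh  h
    9  egacgh$hfaafabchhe  e
   10  faafabchheegacgh$h  h
   11  fabchheegacgh$hfaa  a
   12  gacgh$hfaafabchhee  e
   13  gh$hfaafabchheegac  c
   14  h$hfaafabchheegacg  g
   15  heegacgh$hfaafabch  h
   16  hfaafabchheegacgh$  $
   17  hheegacgh$hfaafabc  c

hffgaaabhehaecgh$c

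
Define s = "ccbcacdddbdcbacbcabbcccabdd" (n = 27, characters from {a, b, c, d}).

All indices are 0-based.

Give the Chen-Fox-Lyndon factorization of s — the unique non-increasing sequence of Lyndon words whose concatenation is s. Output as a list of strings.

["c", "c", "bc", "acdddbdcb", "acbc", "abbcccabdd"]

emit factor 1: 'c' (i=0, period=1)
emit factor 2: 'c' (i=1, period=1)
emit factor 3: 'bc' (i=2, period=2)
emit factor 4: 'acdddbdcb' (i=4, period=9)
emit factor 5: 'acbc' (i=13, period=4)
emit factor 6: 'abbcccabdd' (i=17, period=10)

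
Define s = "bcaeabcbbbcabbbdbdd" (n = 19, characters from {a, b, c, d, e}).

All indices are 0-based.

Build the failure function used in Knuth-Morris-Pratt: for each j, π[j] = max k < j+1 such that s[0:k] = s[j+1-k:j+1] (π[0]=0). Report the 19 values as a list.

π[0] = 0
j=1 s[j]='c': π[1]=0 (border '')
j=2 s[j]='a': π[2]=0 (border '')
j=3 s[j]='e': π[3]=0 (border '')
j=4 s[j]='a': π[4]=0 (border '')
j=5 s[j]='b': π[5]=1 (border 'b')
j=6 s[j]='c': π[6]=2 (border 'bc')
j=7 s[j]='b': k: 2→0; π[7]=1 (border 'b')
j=8 s[j]='b': k: 1→0; π[8]=1 (border 'b')
j=9 s[j]='b': k: 1→0; π[9]=1 (border 'b')
j=10 s[j]='c': π[10]=2 (border 'bc')
j=11 s[j]='a': π[11]=3 (border 'bca')
j=12 s[j]='b': k: 3→0; π[12]=1 (border 'b')
j=13 s[j]='b': k: 1→0; π[13]=1 (border 'b')
j=14 s[j]='b': k: 1→0; π[14]=1 (border 'b')
j=15 s[j]='d': k: 1→0; π[15]=0 (border '')
j=16 s[j]='b': π[16]=1 (border 'b')
j=17 s[j]='d': k: 1→0; π[17]=0 (border '')
j=18 s[j]='d': π[18]=0 (border '')

[0, 0, 0, 0, 0, 1, 2, 1, 1, 1, 2, 3, 1, 1, 1, 0, 1, 0, 0]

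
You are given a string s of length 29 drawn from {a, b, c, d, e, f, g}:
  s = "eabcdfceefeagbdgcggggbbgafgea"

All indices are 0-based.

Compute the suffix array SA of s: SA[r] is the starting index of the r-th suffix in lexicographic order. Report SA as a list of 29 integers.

rank | idx | suffix
   0 |  28 | a
   1 |   1 | abcdfceefeagbdgcggggbbgafgea
   2 |  24 | afgea
   3 |  11 | agbdgcggggbbgafgea
   4 |  21 | bbgafgea
   5 |   2 | bcdfceefeagbdgcggggbbgafgea
   6 |  13 | bdgcggggbbgafgea
   7 |  22 | bgafgea
   8 |   3 | cdfceefeagbdgcggggbbgafgea
   9 |   6 | ceefeagbdgcggggbbgafgea
  10 |  16 | cggggbbgafgea
  11 |   4 | dfceefeagbdgcggggbbgafgea
  12 |  14 | dgcggggbbgafgea
  13 |  27 | ea
  14 |   0 | eabcdfceefeagbdgcggggbbgafgea
  15 |  10 | eagbdgcggggbbgafgea
  16 |   7 | eefeagbdgcggggbbgafgea
  17 |   8 | efeagbdgcggggbbgafgea
  18 |   5 | fceefeagbdgcggggbbgafgea
  19 |   9 | feagbdgcggggbbgafgea
  20 |  25 | fgea
  21 |  23 | gafgea
  22 |  20 | gbbgafgea
  23 |  12 | gbdgcggggbbgafgea
  24 |  15 | gcggggbbgafgea
  25 |  26 | gea
  26 |  19 | ggbbgafgea
  27 |  18 | gggbbgafgea
  28 |  17 | ggggbbgafgea

[28, 1, 24, 11, 21, 2, 13, 22, 3, 6, 16, 4, 14, 27, 0, 10, 7, 8, 5, 9, 25, 23, 20, 12, 15, 26, 19, 18, 17]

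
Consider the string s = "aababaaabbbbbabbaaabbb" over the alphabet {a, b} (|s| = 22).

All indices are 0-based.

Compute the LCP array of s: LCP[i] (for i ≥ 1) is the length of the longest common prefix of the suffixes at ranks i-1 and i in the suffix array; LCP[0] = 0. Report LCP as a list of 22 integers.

[0, 6, 2, 3, 5, 1, 3, 2, 3, 4, 0, 1, 7, 2, 3, 1, 2, 3, 2, 3, 3, 4]

sorted suffixes:
  #0 SA[0]=16  'aaabbb'
  #1 SA[1]=5  'aaabbbbbabbaaabbb'
  #2 SA[2]=0  'aababaaabbbbbabbaaabbb'
  #3 SA[3]=17  'aabbb'
  #4 SA[4]=6  'aabbbbbabbaaabbb'
  #5 SA[5]=3  'abaaabbbbbabbaaabbb'
  #6 SA[6]=1  'ababaaabbbbbabbaaabbb'
  #7 SA[7]=13  'abbaaabbb'
  #8 SA[8]=18  'abbb'
  #9 SA[9]=7  'abbbbbabbaaabbb'
  #10 SA[10]=21  'b'
  #11 SA[11]=15  'baaabbb'
  #12 SA[12]=4  'baaabbbbbabbaaabbb'
  #13 SA[13]=2  'babaaabbbbbabbaaabbb'
  #14 SA[14]=12  'babbaaabbb'
  #15 SA[15]=20  'bb'
  #16 SA[16]=14  'bbaaabbb'
  #17 SA[17]=11  'bbabbaaabbb'
  #18 SA[18]=19  'bbb'
  #19 SA[19]=10  'bbbabbaaabbb'
  #20 SA[20]=9  'bbbbabbaaabbb'
  #21 SA[21]=8  'bbbbbabbaaabbb'

SA = [16, 5, 0, 17, 6, 3, 1, 13, 18, 7, 21, 15, 4, 2, 12, 20, 14, 11, 19, 10, 9, 8]
i: (SA[i-1],SA[i]) lcp shared
  1: (16,5) 6 'aaabbb'
  2: (5,0) 2 'aa'
  3: (0,17) 3 'aab'
  4: (17,6) 5 'aabbb'
  5: (6,3) 1 'a'
  6: (3,1) 3 'aba'
  7: (1,13) 2 'ab'
  8: (13,18) 3 'abb'
  9: (18,7) 4 'abbb'
  10: (7,21) 0 ''
  11: (21,15) 1 'b'
  12: (15,4) 7 'baaabbb'
  13: (4,2) 2 'ba'
  14: (2,12) 3 'bab'
  15: (12,20) 1 'b'
  16: (20,14) 2 'bb'
  17: (14,11) 3 'bba'
  18: (11,19) 2 'bb'
  19: (19,10) 3 'bbb'
  20: (10,9) 3 'bbb'
  21: (9,8) 4 'bbbb'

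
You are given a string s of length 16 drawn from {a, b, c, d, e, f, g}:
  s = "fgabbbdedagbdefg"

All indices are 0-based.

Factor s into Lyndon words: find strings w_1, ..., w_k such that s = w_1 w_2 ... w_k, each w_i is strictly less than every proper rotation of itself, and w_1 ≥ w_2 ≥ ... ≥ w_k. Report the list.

emit factor 1: 'fg' (i=0, period=2)
emit factor 2: 'abbbdedagbdefg' (i=2, period=14)

["fg", "abbbdedagbdefg"]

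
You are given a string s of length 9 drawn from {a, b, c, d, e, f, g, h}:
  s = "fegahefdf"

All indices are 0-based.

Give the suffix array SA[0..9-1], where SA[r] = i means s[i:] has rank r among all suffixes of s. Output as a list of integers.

rank | idx | suffix
   0 |   3 | ahefdf
   1 |   7 | df
   2 |   5 | efdf
   3 |   1 | egahefdf
   4 |   8 | f
   5 |   6 | fdf
   6 |   0 | fegahefdf
   7 |   2 | gahefdf
   8 |   4 | hefdf

[3, 7, 5, 1, 8, 6, 0, 2, 4]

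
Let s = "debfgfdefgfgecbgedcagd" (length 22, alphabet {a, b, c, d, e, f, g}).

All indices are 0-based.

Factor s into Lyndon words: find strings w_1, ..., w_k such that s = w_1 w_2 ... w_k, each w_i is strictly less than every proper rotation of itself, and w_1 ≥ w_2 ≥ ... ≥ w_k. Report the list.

emit factor 1: 'de' (i=0, period=2)
emit factor 2: 'bfgfdefgfgecbgedc' (i=2, period=17)
emit factor 3: 'agd' (i=19, period=3)

["de", "bfgfdefgfgecbgedc", "agd"]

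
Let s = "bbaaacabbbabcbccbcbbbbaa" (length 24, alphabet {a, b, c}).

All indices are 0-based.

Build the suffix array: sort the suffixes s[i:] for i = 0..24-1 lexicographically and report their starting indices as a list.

rank→(start, suffix):
  0 → (23, 'a')
  1 → (22, 'aa')
  2 → (2, 'aaacabbbabcbccbcbbbbaa')
  3 → (3, 'aacabbbabcbccbcbbbbaa')
  4 → (6, 'abbbabcbccbcbbbbaa')
  5 → (10, 'abcbccbcbbbbaa')
  6 → (4, 'acabbbabcbccbcbbbbaa')
  7 → (21, 'baa')
  8 → (1, 'baaacabbbabcbccbcbbbbaa')
  9 → (9, 'babcbccbcbbbbaa')
  10 → (20, 'bbaa')
  11 → (0, 'bbaaacabbbabcbccbcbbbbaa')
  12 → (8, 'bbabcbccbcbbbbaa')
  13 → (19, 'bbbaa')
  14 → (7, 'bbbabcbccbcbbbbaa')
  15 → (18, 'bbbbaa')
  16 → (16, 'bcbbbbaa')
  17 → (11, 'bcbccbcbbbbaa')
  18 → (13, 'bccbcbbbbaa')
  19 → (5, 'cabbbabcbccbcbbbbaa')
  20 → (17, 'cbbbbaa')
  21 → (15, 'cbcbbbbaa')
  22 → (12, 'cbccbcbbbbaa')
  23 → (14, 'ccbcbbbbaa')

[23, 22, 2, 3, 6, 10, 4, 21, 1, 9, 20, 0, 8, 19, 7, 18, 16, 11, 13, 5, 17, 15, 12, 14]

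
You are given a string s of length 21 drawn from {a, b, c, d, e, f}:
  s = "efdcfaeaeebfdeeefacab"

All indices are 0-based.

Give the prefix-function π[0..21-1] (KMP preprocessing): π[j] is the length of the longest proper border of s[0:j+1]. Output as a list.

π[0] = 0
j=1 s[j]='f': π[1]=0 (border '')
j=2 s[j]='d': π[2]=0 (border '')
j=3 s[j]='c': π[3]=0 (border '')
j=4 s[j]='f': π[4]=0 (border '')
j=5 s[j]='a': π[5]=0 (border '')
j=6 s[j]='e': π[6]=1 (border 'e')
j=7 s[j]='a': k: 1→0; π[7]=0 (border '')
j=8 s[j]='e': π[8]=1 (border 'e')
j=9 s[j]='e': k: 1→0; π[9]=1 (border 'e')
j=10 s[j]='b': k: 1→0; π[10]=0 (border '')
j=11 s[j]='f': π[11]=0 (border '')
j=12 s[j]='d': π[12]=0 (border '')
j=13 s[j]='e': π[13]=1 (border 'e')
j=14 s[j]='e': k: 1→0; π[14]=1 (border 'e')
j=15 s[j]='e': k: 1→0; π[15]=1 (border 'e')
j=16 s[j]='f': π[16]=2 (border 'ef')
j=17 s[j]='a': k: 2→0; π[17]=0 (border '')
j=18 s[j]='c': π[18]=0 (border '')
j=19 s[j]='a': π[19]=0 (border '')
j=20 s[j]='b': π[20]=0 (border '')

[0, 0, 0, 0, 0, 0, 1, 0, 1, 1, 0, 0, 0, 1, 1, 1, 2, 0, 0, 0, 0]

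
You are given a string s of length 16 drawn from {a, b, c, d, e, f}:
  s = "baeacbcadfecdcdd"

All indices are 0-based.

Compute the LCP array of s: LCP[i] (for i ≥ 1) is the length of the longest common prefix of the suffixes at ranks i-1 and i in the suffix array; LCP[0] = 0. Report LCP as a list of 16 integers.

rank | idx | suffix
   0 |   3 | acbcadfecdcdd
   1 |   7 | adfecdcdd
   2 |   1 | aeacbcadfecdcdd
   3 |   0 | baeacbcadfecdcdd
   4 |   5 | bcadfecdcdd
   5 |   6 | cadfecdcdd
   6 |   4 | cbcadfecdcdd
   7 |  11 | cdcdd
   8 |  13 | cdd
   9 |  15 | d
  10 |  12 | dcdd
  11 |  14 | dd
  12 |   8 | dfecdcdd
  13 |   2 | eacbcadfecdcdd
  14 |  10 | ecdcdd
  15 |   9 | fecdcdd

SA = [3, 7, 1, 0, 5, 6, 4, 11, 13, 15, 12, 14, 8, 2, 10, 9]
[i] adj suffixes → lcp
  [1] 3/7 → 1 ('a')
  [2] 7/1 → 1 ('a')
  [3] 1/0 → 0 ('')
  [4] 0/5 → 1 ('b')
  [5] 5/6 → 0 ('')
  [6] 6/4 → 1 ('c')
  [7] 4/11 → 1 ('c')
  [8] 11/13 → 2 ('cd')
  [9] 13/15 → 0 ('')
  [10] 15/12 → 1 ('d')
  [11] 12/14 → 1 ('d')
  [12] 14/8 → 1 ('d')
  [13] 8/2 → 0 ('')
  [14] 2/10 → 1 ('e')
  [15] 10/9 → 0 ('')

[0, 1, 1, 0, 1, 0, 1, 1, 2, 0, 1, 1, 1, 0, 1, 0]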